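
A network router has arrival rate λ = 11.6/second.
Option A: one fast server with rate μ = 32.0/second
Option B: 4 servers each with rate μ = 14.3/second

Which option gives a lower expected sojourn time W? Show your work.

Option A: single server μ = 32.0 (M/M/1)
  ρ_A = 11.6/32.0 = 0.3625
  W_A = 1/(μ-λ) = 1/(32.0-11.6) = 1/20.40 = 0.04902

Option B: 4 servers μ = 14.3 (M/M/4)
  ρ_B = λ/(cμ) = 11.6/(4×14.3) = 0.2028
  Offered load a = λ/μ = cρ = 11.6/14.3 = 0.8112
  P₀ = [ Σₙ₌₀^3 aⁿ/n! + a^4/(4!(1-ρ)) ]⁻¹
  Σ = a^0/0! + a^1/1! + a^2/2! + a^3/3! = 1.0000 + 0.8112 + 0.3290 + 0.08896 = 2.2292
  a^4/(4!(1-ρ)) = 0.4330/(24 × 0.7972) = 0.02263
  P₀ = 1/(2.2292 + 0.02263) = 0.4441
  Lq = P₀·a^4·ρ / (4!(1-ρ)²) = 0.4441 × 0.4330 × 0.2028 / (24 × 0.6355) = 0.002557
  Wq_B = Lq/λ = 0.002557/11.6 = 0.0002204
  W_B = Wq_B + 1/μ = 0.0002204 + 0.06993 = 0.07015

Since W_A = 0.04902 < W_B = 0.07015, Option A (single fast server) has the shorter time in system.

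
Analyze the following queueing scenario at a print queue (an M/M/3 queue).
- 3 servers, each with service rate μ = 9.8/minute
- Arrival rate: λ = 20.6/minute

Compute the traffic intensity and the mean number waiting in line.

Traffic intensity: ρ = λ/(cμ) = 20.6/(3×9.8) = 0.7007
Since ρ = 0.7007 < 1, system is stable.
Offered load a = λ/μ = cρ = 20.6/9.8 = 2.1020
P₀ = [ Σₙ₌₀^2 aⁿ/n! + a^3/(3!(1-ρ)) ]⁻¹
Σ = a^0/0! + a^1/1! + a^2/2! = 1.0000 + 2.1020 + 2.2093 = 5.3113
a^3/(3!(1-ρ)) = 9.2880/(6 × 0.29932) = 5.1717
P₀ = 1/(5.3113 + 5.1717) = 0.09539
Lq = P₀·a^3·ρ / (3!(1-ρ)²) = 0.09539 × 9.2880 × 0.7007 / (6 × 0.08959) = 1.1549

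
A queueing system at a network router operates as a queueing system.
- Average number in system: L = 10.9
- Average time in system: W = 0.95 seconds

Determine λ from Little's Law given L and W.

Little's Law: L = λW, so λ = L/W
λ = 10.9/0.95 = 11.4737 packets/second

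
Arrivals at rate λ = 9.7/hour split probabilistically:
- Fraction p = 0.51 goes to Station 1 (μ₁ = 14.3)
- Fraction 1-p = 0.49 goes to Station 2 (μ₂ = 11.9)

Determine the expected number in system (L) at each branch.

Effective rates: λ₁ = 9.7×0.51 = 4.947, λ₂ = 9.7×0.49 = 4.753
Station 1: ρ₁ = 4.947/14.3 = 0.34594, L₁ = ρ₁/(1-ρ₁) = 0.34594/(1-0.34594) = 0.5289
Station 2: ρ₂ = 4.753/11.9 = 0.3994, L₂ = ρ₂/(1-ρ₂) = 0.3994/(1-0.3994) = 0.6650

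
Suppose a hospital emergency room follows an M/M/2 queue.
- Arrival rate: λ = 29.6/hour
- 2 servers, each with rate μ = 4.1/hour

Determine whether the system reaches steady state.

Stability requires ρ = λ/(cμ) < 1
ρ = 29.6/(2 × 4.1) = 29.6/8.20 = 3.6098
Since 3.6098 ≥ 1, the system is UNSTABLE.
Need c > λ/μ = 29.6/4.1 = 7.22.
Minimum servers needed: c = 8.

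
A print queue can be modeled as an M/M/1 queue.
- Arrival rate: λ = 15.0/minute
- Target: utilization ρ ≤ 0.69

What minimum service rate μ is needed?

ρ = λ/μ, so μ = λ/ρ
μ ≥ 15.0/0.69 = 21.7391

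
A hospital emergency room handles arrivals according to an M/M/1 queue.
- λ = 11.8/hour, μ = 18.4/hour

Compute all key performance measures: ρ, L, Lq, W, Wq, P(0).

Step 1: ρ = λ/μ = 11.8/18.4 = 0.6413
Step 2: L = λ/(μ-λ) = 11.8/6.60 = 1.7879
Step 3: Lq = λ²/(μ(μ-λ)) = 139.24/(18.4×6.60) = 1.1466
Step 4: W = 1/(μ-λ) = 1/6.60 = 0.15152
Step 5: Wq = λ/(μ(μ-λ)) = 11.8/(18.4×6.60) = 0.09717
Step 6: P(0) = 1-ρ = 0.3587
Verify: L = λW = 11.8×0.15152 = 1.7879 ✔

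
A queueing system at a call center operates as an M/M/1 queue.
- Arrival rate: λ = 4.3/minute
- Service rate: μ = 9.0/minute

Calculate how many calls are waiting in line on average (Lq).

ρ = λ/μ = 4.3/9.0 = 0.4778
For M/M/1: Lq = λ²/(μ(μ-λ))
Lq = 18.49/(9.0 × 4.70)
Lq = 0.4371 calls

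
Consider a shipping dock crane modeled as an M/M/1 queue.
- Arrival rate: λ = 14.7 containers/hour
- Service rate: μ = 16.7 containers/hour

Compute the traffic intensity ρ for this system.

Server utilization: ρ = λ/μ
ρ = 14.7/16.7 = 0.8802
The server is busy 88.02% of the time.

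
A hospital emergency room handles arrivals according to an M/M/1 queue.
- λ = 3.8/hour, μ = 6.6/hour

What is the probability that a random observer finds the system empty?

ρ = λ/μ = 3.8/6.6 = 0.5758
P(0) = 1 - ρ = 1 - 0.5758 = 0.4242
The server is idle 42.42% of the time.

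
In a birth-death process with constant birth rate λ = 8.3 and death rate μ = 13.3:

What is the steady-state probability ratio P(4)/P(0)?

For constant rates: P(n)/P(0) = (λ/μ)^n
P(4)/P(0) = (8.3/13.3)^4 = 0.6241^4 = 0.1517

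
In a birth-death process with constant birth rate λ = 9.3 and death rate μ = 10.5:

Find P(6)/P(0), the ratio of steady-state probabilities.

For constant rates: P(n)/P(0) = (λ/μ)^n
P(6)/P(0) = (9.3/10.5)^6 = 0.88571^6 = 0.4828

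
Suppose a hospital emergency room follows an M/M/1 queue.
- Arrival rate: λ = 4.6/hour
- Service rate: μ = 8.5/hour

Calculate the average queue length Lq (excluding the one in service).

ρ = λ/μ = 4.6/8.5 = 0.5412
For M/M/1: Lq = λ²/(μ(μ-λ))
Lq = 21.16/(8.5 × 3.90)
Lq = 0.6383 patients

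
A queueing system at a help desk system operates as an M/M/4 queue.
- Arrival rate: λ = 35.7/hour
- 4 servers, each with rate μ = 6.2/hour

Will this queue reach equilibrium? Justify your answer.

Stability requires ρ = λ/(cμ) < 1
ρ = 35.7/(4 × 6.2) = 35.7/24.80 = 1.4395
Since 1.4395 ≥ 1, the system is UNSTABLE.
Need c > λ/μ = 35.7/6.2 = 5.76.
Minimum servers needed: c = 6.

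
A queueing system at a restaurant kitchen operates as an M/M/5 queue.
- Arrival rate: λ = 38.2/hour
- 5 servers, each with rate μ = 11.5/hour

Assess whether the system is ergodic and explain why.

Stability requires ρ = λ/(cμ) < 1
ρ = 38.2/(5 × 11.5) = 38.2/57.50 = 0.6643
Since 0.6643 < 1, the system is STABLE.
The servers are busy 66.43% of the time.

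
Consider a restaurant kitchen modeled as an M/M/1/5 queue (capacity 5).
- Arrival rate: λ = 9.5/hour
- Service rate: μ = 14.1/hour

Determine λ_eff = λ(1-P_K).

ρ = λ/μ = 9.5/14.1 = 0.67376
P₀ = (1-ρ)/(1-ρ^(K+1)) = (1-0.67376)/(1-0.67376^6) = 0.32624/0.90645 = 0.3599
P_K = P₀×ρ^K = 0.35991 × 0.67376^5 = 0.35991 × 0.13884 = 0.04997
λ_eff = λ(1-P_K) = 9.5 × (1 - 0.04997) = 9.5 × 0.95003 = 9.0253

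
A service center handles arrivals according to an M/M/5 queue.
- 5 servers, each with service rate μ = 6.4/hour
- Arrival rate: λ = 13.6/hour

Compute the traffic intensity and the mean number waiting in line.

Traffic intensity: ρ = λ/(cμ) = 13.6/(5×6.4) = 0.4250
Since ρ = 0.4250 < 1, system is stable.
Offered load a = λ/μ = cρ = 13.6/6.4 = 2.1250
P₀ = [ Σₙ₌₀^4 aⁿ/n! + a^5/(5!(1-ρ)) ]⁻¹
Σ = a^0/0! + a^1/1! + a^2/2! + a^3/3! + a^4/4! = 1.0000 + 2.1250 + 2.2578 + 1.5993 + 0.8496 = 7.8317
a^5/(5!(1-ρ)) = 43.3306/(120 × 0.5750) = 0.6280
P₀ = 1/(7.8317 + 0.6280) = 0.1182
Lq = P₀·a^5·ρ / (5!(1-ρ)²) = 0.1182 × 43.3306 × 0.4250 / (120 × 0.3306) = 0.05487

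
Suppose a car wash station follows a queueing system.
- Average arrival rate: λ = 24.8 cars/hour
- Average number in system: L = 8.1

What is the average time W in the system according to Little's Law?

Little's Law: L = λW, so W = L/λ
W = 8.1/24.8 = 0.3266 hours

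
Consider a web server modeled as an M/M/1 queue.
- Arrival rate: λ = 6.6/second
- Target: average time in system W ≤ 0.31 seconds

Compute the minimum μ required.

For M/M/1: W = 1/(μ-λ)
Need W ≤ 0.31, so 1/(μ-λ) ≤ 0.31
μ - λ ≥ 1/0.31 = 3.2258
μ ≥ 6.6 + 3.2258 = 9.8258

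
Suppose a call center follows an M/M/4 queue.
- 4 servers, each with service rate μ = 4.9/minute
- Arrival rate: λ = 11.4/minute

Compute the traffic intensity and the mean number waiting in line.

Traffic intensity: ρ = λ/(cμ) = 11.4/(4×4.9) = 0.5816
Since ρ = 0.5816 < 1, system is stable.
Offered load a = λ/μ = cρ = 11.4/4.9 = 2.3265
P₀ = [ Σₙ₌₀^3 aⁿ/n! + a^4/(4!(1-ρ)) ]⁻¹
Σ = a^0/0! + a^1/1! + a^2/2! + a^3/3! = 1.0000 + 2.3265 + 2.7064 + 2.0988 = 8.1317
a^4/(4!(1-ρ)) = 29.2978/(24 × 0.41837) = 2.9179
P₀ = 1/(8.1317 + 2.9179) = 0.09050
Lq = P₀·a^4·ρ / (4!(1-ρ)²) = 0.090501 × 29.2978 × 0.58163 / (24 × 0.17503) = 0.3671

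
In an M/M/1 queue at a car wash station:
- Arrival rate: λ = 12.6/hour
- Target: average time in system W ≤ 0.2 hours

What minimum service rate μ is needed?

For M/M/1: W = 1/(μ-λ)
Need W ≤ 0.2, so 1/(μ-λ) ≤ 0.2
μ - λ ≥ 1/0.2 = 5.0000
μ ≥ 12.6 + 5.0000 = 17.6000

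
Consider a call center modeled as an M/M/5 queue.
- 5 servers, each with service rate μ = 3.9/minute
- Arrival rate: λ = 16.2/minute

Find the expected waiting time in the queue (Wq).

Traffic intensity: ρ = λ/(cμ) = 16.2/(5×3.9) = 0.8308
Since ρ = 0.8308 < 1, system is stable.
Offered load a = λ/μ = cρ = 16.2/3.9 = 4.1538
P₀ = [ Σₙ₌₀^4 aⁿ/n! + a^5/(5!(1-ρ)) ]⁻¹
Σ = a^0/0! + a^1/1! + a^2/2! + a^3/3! + a^4/4! = 1.00000 + 4.15385 + 8.62722 + 11.9454 + 12.4048 = 38.1313
a^5/(5!(1-ρ)) = 1236.6649/(120 × 0.1692308) = 60.8964
P₀ = 1/(38.1313 + 60.8964) = 0.01010
Lq = P₀·a^5·ρ / (5!(1-ρ)²) = 0.010098 × 1236.6649 × 0.83077 / (120 × 0.028639) = 3.0188
Wq = Lq/λ = 3.0188/16.2 = 0.1863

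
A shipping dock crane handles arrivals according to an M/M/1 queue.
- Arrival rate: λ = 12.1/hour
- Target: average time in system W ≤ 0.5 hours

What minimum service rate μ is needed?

For M/M/1: W = 1/(μ-λ)
Need W ≤ 0.5, so 1/(μ-λ) ≤ 0.5
μ - λ ≥ 1/0.5 = 2.0000
μ ≥ 12.1 + 2.0000 = 14.1000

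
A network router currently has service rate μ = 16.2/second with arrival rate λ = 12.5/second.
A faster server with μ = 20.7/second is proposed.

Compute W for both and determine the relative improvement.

System 1: ρ₁ = 12.5/16.2 = 0.7716, W₁ = 1/(16.2-12.5) = 0.27027
System 2: ρ₂ = 12.5/20.7 = 0.6039, W₂ = 1/(20.7-12.5) = 0.12195
Improvement: (W₁-W₂)/W₁ = (0.27027-0.12195)/0.27027 = 54.88%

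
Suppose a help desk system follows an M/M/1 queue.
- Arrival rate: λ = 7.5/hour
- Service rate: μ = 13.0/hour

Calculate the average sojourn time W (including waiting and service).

First, compute utilization: ρ = λ/μ = 7.5/13.0 = 0.5769
For M/M/1: W = 1/(μ-λ)
W = 1/(13.0-7.5) = 1/5.50
W = 0.1818 hours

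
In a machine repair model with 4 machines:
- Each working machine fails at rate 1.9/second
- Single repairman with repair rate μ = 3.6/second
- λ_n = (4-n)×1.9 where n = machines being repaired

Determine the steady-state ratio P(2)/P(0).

P(2)/P(0) = ∏_{i=0}^{2-1} λ_i/μ_{i+1}
= (4-0)×1.9/3.6 × (4-1)×1.9/3.6
= 3.3426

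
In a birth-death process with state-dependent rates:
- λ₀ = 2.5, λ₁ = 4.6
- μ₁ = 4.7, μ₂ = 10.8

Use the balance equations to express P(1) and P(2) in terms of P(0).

Balance equations:
State 0: λ₀P₀ = μ₁P₁ → P₁ = (λ₀/μ₁)P₀ = (2.5/4.7)P₀ = 0.5319P₀
State 1: P₂ = (λ₀λ₁)/(μ₁μ₂)P₀ = (2.5×4.6)/(4.7×10.8)P₀ = 0.2266P₀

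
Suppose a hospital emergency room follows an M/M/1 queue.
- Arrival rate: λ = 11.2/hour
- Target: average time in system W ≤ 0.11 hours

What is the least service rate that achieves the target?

For M/M/1: W = 1/(μ-λ)
Need W ≤ 0.11, so 1/(μ-λ) ≤ 0.11
μ - λ ≥ 1/0.11 = 9.0909
μ ≥ 11.2 + 9.0909 = 20.2909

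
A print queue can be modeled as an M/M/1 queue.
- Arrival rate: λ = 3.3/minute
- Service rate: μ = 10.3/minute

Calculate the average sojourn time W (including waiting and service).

First, compute utilization: ρ = λ/μ = 3.3/10.3 = 0.3204
For M/M/1: W = 1/(μ-λ)
W = 1/(10.3-3.3) = 1/7.00
W = 0.1429 minutes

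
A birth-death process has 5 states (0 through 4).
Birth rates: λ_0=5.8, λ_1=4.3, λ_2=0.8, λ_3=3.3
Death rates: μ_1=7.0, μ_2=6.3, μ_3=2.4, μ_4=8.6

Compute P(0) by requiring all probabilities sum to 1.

Ratios P(n)/P(0) = (λ₀···λₙ₋₁)/(μ₁···μₙ):
P(1)/P(0) = (5.8)/(7.0) = 0.82857
P(2)/P(0) = (5.8×4.3)/(7.0×6.3) = 0.56553
P(3)/P(0) = (5.8×4.3×0.8)/(7.0×6.3×2.4) = 0.18851
P(4)/P(0) = (5.8×4.3×0.8×3.3)/(7.0×6.3×2.4×8.6) = 0.072336

Normalization: ∑ P(n) = 1
P(0) × (1.0000 + 0.82857 + 0.56553 + 0.18851 + 0.072336) = 1
P(0) × 2.65495 = 1
P(0) = 1/2.65495 = 0.3767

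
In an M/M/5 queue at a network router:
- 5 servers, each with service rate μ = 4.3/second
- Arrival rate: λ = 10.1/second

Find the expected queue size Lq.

Traffic intensity: ρ = λ/(cμ) = 10.1/(5×4.3) = 0.4698
Since ρ = 0.4698 < 1, system is stable.
Offered load a = λ/μ = cρ = 10.1/4.3 = 2.3488
P₀ = [ Σₙ₌₀^4 aⁿ/n! + a^5/(5!(1-ρ)) ]⁻¹
Σ = a^0/0! + a^1/1! + a^2/2! + a^3/3! + a^4/4! = 1.00000 + 2.34884 + 2.75852 + 2.15977 + 1.26824 = 9.5354
a^5/(5!(1-ρ)) = 71.4932/(120 × 0.53023) = 1.1236
P₀ = 1/(9.5354 + 1.1236) = 0.09382
Lq = P₀·a^5·ρ / (5!(1-ρ)²) = 0.093818 × 71.4932 × 0.46977 / (120 × 0.28115) = 0.09339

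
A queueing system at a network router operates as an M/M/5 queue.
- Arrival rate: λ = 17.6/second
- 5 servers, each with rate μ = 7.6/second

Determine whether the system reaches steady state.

Stability requires ρ = λ/(cμ) < 1
ρ = 17.6/(5 × 7.6) = 17.6/38.00 = 0.4632
Since 0.4632 < 1, the system is STABLE.
The servers are busy 46.32% of the time.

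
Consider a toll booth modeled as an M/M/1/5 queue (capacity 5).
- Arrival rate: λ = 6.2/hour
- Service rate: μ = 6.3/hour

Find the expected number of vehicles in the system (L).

ρ = λ/μ = 6.2/6.3 = 0.9841
P₀ = (1-ρ)/(1-ρ^(K+1)) = (1-0.9841)/(1-0.9841^6) = 0.01590/0.09169 = 0.1734
P_K = P₀×ρ^K = 0.17342 × 0.9841^5 = 0.17342 × 0.92299 = 0.1601
L = ρ[1 - (K+1)ρ^K + Kρ^(K+1)] / [(1-ρ)(1-ρ^(K+1))]
L = 0.9841 × (1 - 6×0.9229882 + 5×0.9083127) / ((1 - 0.9841) × (1 - 0.9083127)) = 2.4533 vehicles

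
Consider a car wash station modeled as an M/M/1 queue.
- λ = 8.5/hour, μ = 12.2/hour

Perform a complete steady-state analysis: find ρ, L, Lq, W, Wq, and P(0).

Step 1: ρ = λ/μ = 8.5/12.2 = 0.6967
Step 2: L = λ/(μ-λ) = 8.5/3.70 = 2.2973
Step 3: Lq = λ²/(μ(μ-λ)) = 72.25/(12.2×3.70) = 1.6006
Step 4: W = 1/(μ-λ) = 1/3.70 = 0.27027
Step 5: Wq = λ/(μ(μ-λ)) = 8.5/(12.2×3.70) = 0.1883
Step 6: P(0) = 1-ρ = 0.3033
Verify: L = λW = 8.5×0.27027 = 2.2973 ✔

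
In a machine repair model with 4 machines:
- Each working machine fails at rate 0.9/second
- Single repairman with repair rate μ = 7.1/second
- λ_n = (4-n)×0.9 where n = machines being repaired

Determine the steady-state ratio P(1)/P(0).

P(1)/P(0) = ∏_{i=0}^{1-1} λ_i/μ_{i+1}
= (4-0)×0.9/7.1
= 0.5070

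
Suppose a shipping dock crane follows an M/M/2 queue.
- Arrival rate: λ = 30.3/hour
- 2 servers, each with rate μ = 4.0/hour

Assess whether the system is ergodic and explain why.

Stability requires ρ = λ/(cμ) < 1
ρ = 30.3/(2 × 4.0) = 30.3/8.00 = 3.7875
Since 3.7875 ≥ 1, the system is UNSTABLE.
Need c > λ/μ = 30.3/4.0 = 7.58.
Minimum servers needed: c = 8.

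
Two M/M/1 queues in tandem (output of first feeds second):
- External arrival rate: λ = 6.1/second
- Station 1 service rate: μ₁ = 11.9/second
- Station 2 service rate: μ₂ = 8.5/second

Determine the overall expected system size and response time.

By Jackson's theorem, each station behaves as independent M/M/1.
Station 1: ρ₁ = 6.1/11.9 = 0.5126, L₁ = ρ₁/(1-ρ₁) = λ/(μ₁-λ) = 6.1/5.80 = 1.0517
Station 2: ρ₂ = 6.1/8.5 = 0.7176, L₂ = ρ₂/(1-ρ₂) = λ/(μ₂-λ) = 6.1/2.40 = 2.5417
Total: L = L₁ + L₂ = 1.0517 + 2.5417 = 3.5934
W = L/λ = 3.5934/6.1 = 0.5891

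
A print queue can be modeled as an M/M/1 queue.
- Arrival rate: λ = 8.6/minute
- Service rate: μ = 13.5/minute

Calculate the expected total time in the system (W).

First, compute utilization: ρ = λ/μ = 8.6/13.5 = 0.6370
For M/M/1: W = 1/(μ-λ)
W = 1/(13.5-8.6) = 1/4.90
W = 0.2041 minutes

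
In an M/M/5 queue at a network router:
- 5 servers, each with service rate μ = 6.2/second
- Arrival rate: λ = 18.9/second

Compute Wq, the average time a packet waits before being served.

Traffic intensity: ρ = λ/(cμ) = 18.9/(5×6.2) = 0.6097
Since ρ = 0.6097 < 1, system is stable.
Offered load a = λ/μ = cρ = 18.9/6.2 = 3.0484
P₀ = [ Σₙ₌₀^4 aⁿ/n! + a^5/(5!(1-ρ)) ]⁻¹
Σ = a^0/0! + a^1/1! + a^2/2! + a^3/3! + a^4/4! = 1.0000 + 3.0484 + 4.6463 + 4.7213 + 3.5981 = 17.0141
a^5/(5!(1-ρ)) = 263.2392/(120 × 0.390323) = 5.6201
P₀ = 1/(17.0141 + 5.6201) = 0.04418
Lq = P₀·a^5·ρ / (5!(1-ρ)²) = 0.0441810 × 263.2392 × 0.609677 / (120 × 0.152352) = 0.3878
Wq = Lq/λ = 0.3878/18.9 = 0.02052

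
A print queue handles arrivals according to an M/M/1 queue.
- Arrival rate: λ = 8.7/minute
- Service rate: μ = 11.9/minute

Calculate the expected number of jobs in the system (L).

ρ = λ/μ = 8.7/11.9 = 0.7311
For M/M/1: L = λ/(μ-λ)
L = 8.7/(11.9-8.7) = 8.7/3.20
L = 2.7187 jobs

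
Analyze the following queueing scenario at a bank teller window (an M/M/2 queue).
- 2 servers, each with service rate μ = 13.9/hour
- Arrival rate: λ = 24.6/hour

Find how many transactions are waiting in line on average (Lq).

Traffic intensity: ρ = λ/(cμ) = 24.6/(2×13.9) = 0.8849
Since ρ = 0.8849 < 1, system is stable.
Offered load a = λ/μ = cρ = 24.6/13.9 = 1.7698
P₀ = [ Σₙ₌₀^1 aⁿ/n! + a^2/(2!(1-ρ)) ]⁻¹
Σ = a^0/0! + a^1/1! = 1.0000 + 1.7698 = 2.7698
a^2/(2!(1-ρ)) = 3.13214/(2 × 0.115108) = 13.6052
P₀ = 1/(2.7698 + 13.6052) = 0.06107
Lq = P₀·a^2·ρ / (2!(1-ρ)²) = 0.06107 × 3.1321 × 0.8849 / (2 × 0.01325) = 6.3872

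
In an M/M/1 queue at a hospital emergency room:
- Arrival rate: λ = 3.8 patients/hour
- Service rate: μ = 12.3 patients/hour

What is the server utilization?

Server utilization: ρ = λ/μ
ρ = 3.8/12.3 = 0.3089
The server is busy 30.89% of the time.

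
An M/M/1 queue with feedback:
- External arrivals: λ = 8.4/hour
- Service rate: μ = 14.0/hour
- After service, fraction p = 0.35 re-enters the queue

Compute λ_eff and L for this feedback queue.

Effective arrival rate: λ_eff = λ/(1-p) = 8.4/(1-0.35) = 8.4/0.65 = 12.92308
ρ = λ_eff/μ = 12.92308/14.0 = 0.923077
L = ρ/(1-ρ) = 0.923077/(1-0.923077) = 12.0000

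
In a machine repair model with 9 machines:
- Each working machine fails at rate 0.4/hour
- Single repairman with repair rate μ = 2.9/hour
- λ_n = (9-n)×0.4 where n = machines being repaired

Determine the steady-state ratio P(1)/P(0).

P(1)/P(0) = ∏_{i=0}^{1-1} λ_i/μ_{i+1}
= (9-0)×0.4/2.9
= 1.2414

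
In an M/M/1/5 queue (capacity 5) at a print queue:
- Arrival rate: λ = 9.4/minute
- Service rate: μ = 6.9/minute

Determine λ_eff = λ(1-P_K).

ρ = λ/μ = 9.4/6.9 = 1.36232
P₀ = (1-ρ)/(1-ρ^(K+1)) = (1-1.36232)/(1-1.36232^6) = -0.36232/-5.3926 = 0.06719
P_K = P₀×ρ^K = 0.06719 × 1.36232^5 = 0.06719 × 4.6924 = 0.3153
λ_eff = λ(1-P_K) = 9.4 × (1 - 0.31528) = 9.4 × 0.68472 = 6.4364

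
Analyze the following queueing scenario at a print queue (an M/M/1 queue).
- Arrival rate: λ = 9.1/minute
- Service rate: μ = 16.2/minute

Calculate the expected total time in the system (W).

First, compute utilization: ρ = λ/μ = 9.1/16.2 = 0.5617
For M/M/1: W = 1/(μ-λ)
W = 1/(16.2-9.1) = 1/7.10
W = 0.1408 minutes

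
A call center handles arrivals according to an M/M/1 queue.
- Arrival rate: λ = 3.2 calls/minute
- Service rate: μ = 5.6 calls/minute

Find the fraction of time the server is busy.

Server utilization: ρ = λ/μ
ρ = 3.2/5.6 = 0.5714
The server is busy 57.14% of the time.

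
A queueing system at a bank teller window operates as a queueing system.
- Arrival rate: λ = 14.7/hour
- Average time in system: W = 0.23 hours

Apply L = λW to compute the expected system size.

Little's Law: L = λW
L = 14.7 × 0.23 = 3.3810 transactions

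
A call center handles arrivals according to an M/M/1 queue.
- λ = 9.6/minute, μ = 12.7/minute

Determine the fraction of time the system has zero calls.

ρ = λ/μ = 9.6/12.7 = 0.7559
P(0) = 1 - ρ = 1 - 0.7559 = 0.2441
The server is idle 24.41% of the time.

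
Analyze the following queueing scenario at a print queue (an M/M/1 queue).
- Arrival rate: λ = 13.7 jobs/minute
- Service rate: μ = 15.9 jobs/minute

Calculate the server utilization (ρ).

Server utilization: ρ = λ/μ
ρ = 13.7/15.9 = 0.8616
The server is busy 86.16% of the time.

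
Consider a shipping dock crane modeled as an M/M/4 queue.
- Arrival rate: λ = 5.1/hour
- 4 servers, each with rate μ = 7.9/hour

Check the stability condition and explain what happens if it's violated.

Stability requires ρ = λ/(cμ) < 1
ρ = 5.1/(4 × 7.9) = 5.1/31.60 = 0.1614
Since 0.1614 < 1, the system is STABLE.
The servers are busy 16.14% of the time.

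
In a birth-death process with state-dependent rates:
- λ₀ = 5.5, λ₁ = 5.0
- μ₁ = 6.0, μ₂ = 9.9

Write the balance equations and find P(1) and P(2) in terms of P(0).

Balance equations:
State 0: λ₀P₀ = μ₁P₁ → P₁ = (λ₀/μ₁)P₀ = (5.5/6.0)P₀ = 0.9167P₀
State 1: P₂ = (λ₀λ₁)/(μ₁μ₂)P₀ = (5.5×5.0)/(6.0×9.9)P₀ = 0.4630P₀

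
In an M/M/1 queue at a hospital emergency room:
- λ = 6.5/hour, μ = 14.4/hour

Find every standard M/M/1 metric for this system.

Step 1: ρ = λ/μ = 6.5/14.4 = 0.4514
Step 2: L = λ/(μ-λ) = 6.5/7.90 = 0.8228
Step 3: Lq = λ²/(μ(μ-λ)) = 42.25/(14.4×7.90) = 0.3714
Step 4: W = 1/(μ-λ) = 1/7.90 = 0.12658
Step 5: Wq = λ/(μ(μ-λ)) = 6.5/(14.4×7.90) = 0.05714
Step 6: P(0) = 1-ρ = 0.5486
Verify: L = λW = 6.5×0.12658 = 0.8228 ✔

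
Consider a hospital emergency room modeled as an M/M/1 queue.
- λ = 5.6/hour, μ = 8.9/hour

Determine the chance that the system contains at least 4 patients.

ρ = λ/μ = 5.6/8.9 = 0.6292
P(N ≥ n) = ρⁿ
P(N ≥ 4) = 0.6292^4
P(N ≥ 4) = 0.1567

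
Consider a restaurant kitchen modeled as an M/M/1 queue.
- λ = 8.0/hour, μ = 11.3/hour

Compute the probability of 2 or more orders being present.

ρ = λ/μ = 8.0/11.3 = 0.70796
P(N ≥ n) = ρⁿ
P(N ≥ 2) = 0.70796^2
P(N ≥ 2) = 0.5012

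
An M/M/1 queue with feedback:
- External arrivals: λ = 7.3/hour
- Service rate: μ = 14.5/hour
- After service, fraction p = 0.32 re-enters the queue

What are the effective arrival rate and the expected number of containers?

Effective arrival rate: λ_eff = λ/(1-p) = 7.3/(1-0.32) = 7.3/0.68 = 10.7353
ρ = λ_eff/μ = 10.7353/14.5 = 0.74037
L = ρ/(1-ρ) = 0.74037/(1-0.74037) = 2.8516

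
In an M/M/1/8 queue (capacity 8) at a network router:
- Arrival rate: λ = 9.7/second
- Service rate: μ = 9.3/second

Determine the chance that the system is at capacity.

ρ = λ/μ = 9.7/9.3 = 1.04301
P₀ = (1-ρ)/(1-ρ^(K+1)) = (1-1.04301)/(1-1.04301^9) = -0.043010/-0.46082 = 0.09333
P_K = P₀×ρ^K = 0.09333 × 1.04301^8 = 0.09333 × 1.4006 = 0.1307
Blocking probability = 13.07%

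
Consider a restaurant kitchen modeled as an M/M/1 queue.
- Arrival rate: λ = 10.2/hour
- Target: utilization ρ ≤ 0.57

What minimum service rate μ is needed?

ρ = λ/μ, so μ = λ/ρ
μ ≥ 10.2/0.57 = 17.8947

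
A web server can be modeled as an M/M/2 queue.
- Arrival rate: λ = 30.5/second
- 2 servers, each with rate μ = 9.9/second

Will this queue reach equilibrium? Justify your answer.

Stability requires ρ = λ/(cμ) < 1
ρ = 30.5/(2 × 9.9) = 30.5/19.80 = 1.5404
Since 1.5404 ≥ 1, the system is UNSTABLE.
Need c > λ/μ = 30.5/9.9 = 3.08.
Minimum servers needed: c = 4.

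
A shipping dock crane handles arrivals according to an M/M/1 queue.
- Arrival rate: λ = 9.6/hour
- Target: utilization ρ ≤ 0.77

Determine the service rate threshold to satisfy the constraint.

ρ = λ/μ, so μ = λ/ρ
μ ≥ 9.6/0.77 = 12.4675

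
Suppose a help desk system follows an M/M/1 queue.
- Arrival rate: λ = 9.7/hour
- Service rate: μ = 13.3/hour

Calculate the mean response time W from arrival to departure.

First, compute utilization: ρ = λ/μ = 9.7/13.3 = 0.7293
For M/M/1: W = 1/(μ-λ)
W = 1/(13.3-9.7) = 1/3.60
W = 0.2778 hours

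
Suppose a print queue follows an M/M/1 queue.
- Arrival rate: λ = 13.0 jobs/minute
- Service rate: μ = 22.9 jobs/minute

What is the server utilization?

Server utilization: ρ = λ/μ
ρ = 13.0/22.9 = 0.5677
The server is busy 56.77% of the time.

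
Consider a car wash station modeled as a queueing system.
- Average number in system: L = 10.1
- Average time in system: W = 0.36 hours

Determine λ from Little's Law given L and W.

Little's Law: L = λW, so λ = L/W
λ = 10.1/0.36 = 28.0556 cars/hour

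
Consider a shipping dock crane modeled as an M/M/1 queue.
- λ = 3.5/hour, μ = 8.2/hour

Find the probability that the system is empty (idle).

ρ = λ/μ = 3.5/8.2 = 0.4268
P(0) = 1 - ρ = 1 - 0.4268 = 0.5732
The server is idle 57.32% of the time.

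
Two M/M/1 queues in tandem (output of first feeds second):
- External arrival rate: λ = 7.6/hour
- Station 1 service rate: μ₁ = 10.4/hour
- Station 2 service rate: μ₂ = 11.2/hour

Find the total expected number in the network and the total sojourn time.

By Jackson's theorem, each station behaves as independent M/M/1.
Station 1: ρ₁ = 7.6/10.4 = 0.7308, L₁ = ρ₁/(1-ρ₁) = λ/(μ₁-λ) = 7.6/2.80 = 2.7143
Station 2: ρ₂ = 7.6/11.2 = 0.6786, L₂ = ρ₂/(1-ρ₂) = λ/(μ₂-λ) = 7.6/3.60 = 2.1111
Total: L = L₁ + L₂ = 2.7143 + 2.1111 = 4.8254
W = L/λ = 4.8254/7.6 = 0.6349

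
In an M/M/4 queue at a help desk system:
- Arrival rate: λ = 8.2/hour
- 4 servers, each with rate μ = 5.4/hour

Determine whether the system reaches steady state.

Stability requires ρ = λ/(cμ) < 1
ρ = 8.2/(4 × 5.4) = 8.2/21.60 = 0.3796
Since 0.3796 < 1, the system is STABLE.
The servers are busy 37.96% of the time.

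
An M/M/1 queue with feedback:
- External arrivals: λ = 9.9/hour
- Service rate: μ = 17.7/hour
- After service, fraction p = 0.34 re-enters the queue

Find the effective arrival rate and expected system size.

Effective arrival rate: λ_eff = λ/(1-p) = 9.9/(1-0.34) = 9.9/0.66 = 15.0000
ρ = λ_eff/μ = 15.0000/17.7 = 0.847458
L = ρ/(1-ρ) = 0.847458/(1-0.847458) = 5.5556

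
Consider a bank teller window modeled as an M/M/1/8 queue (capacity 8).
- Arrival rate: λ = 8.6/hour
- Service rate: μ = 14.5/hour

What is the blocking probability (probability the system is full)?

ρ = λ/μ = 8.6/14.5 = 0.593103
P₀ = (1-ρ)/(1-ρ^(K+1)) = (1-0.593103)/(1-0.593103^9) = 0.4069/0.9909 = 0.4106
P_K = P₀×ρ^K = 0.41063 × 0.593103^8 = 0.41063 × 0.015312 = 0.006288
Blocking probability = 0.63%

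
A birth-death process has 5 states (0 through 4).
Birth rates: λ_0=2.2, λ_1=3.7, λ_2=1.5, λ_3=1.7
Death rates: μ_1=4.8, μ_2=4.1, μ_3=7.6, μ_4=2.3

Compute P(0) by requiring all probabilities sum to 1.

Ratios P(n)/P(0) = (λ₀···λₙ₋₁)/(μ₁···μₙ):
P(1)/P(0) = (2.2)/(4.8) = 0.4583
P(2)/P(0) = (2.2×3.7)/(4.8×4.1) = 0.4136
P(3)/P(0) = (2.2×3.7×1.5)/(4.8×4.1×7.6) = 0.08164
P(4)/P(0) = (2.2×3.7×1.5×1.7)/(4.8×4.1×7.6×2.3) = 0.06034

Normalization: ∑ P(n) = 1
P(0) × (1.0000 + 0.4583 + 0.4136 + 0.08164 + 0.06034) = 1
P(0) × 2.0139 = 1
P(0) = 1/2.0139 = 0.4965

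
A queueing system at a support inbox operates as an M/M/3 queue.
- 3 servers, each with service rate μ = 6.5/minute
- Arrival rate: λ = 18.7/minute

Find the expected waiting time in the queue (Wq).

Traffic intensity: ρ = λ/(cμ) = 18.7/(3×6.5) = 0.9590
Since ρ = 0.9590 < 1, system is stable.
Offered load a = λ/μ = cρ = 18.7/6.5 = 2.8769
P₀ = [ Σₙ₌₀^2 aⁿ/n! + a^3/(3!(1-ρ)) ]⁻¹
Σ = a^0/0! + a^1/1! + a^2/2! = 1.00000 + 2.87692 + 4.13834 = 8.0153
a^3/(3!(1-ρ)) = 23.81139/(6 × 0.04102564) = 96.7338
P₀ = 1/(8.0153 + 96.7338) = 0.009547
Lq = P₀·a^3·ρ / (3!(1-ρ)²) = 0.00954663 × 23.8114 × 0.958974 / (6 × 0.00168310) = 21.5864
Wq = Lq/λ = 21.5864/18.7 = 1.1544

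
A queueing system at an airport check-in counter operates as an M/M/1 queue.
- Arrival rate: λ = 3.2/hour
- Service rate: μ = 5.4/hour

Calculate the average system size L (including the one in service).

ρ = λ/μ = 3.2/5.4 = 0.5926
For M/M/1: L = λ/(μ-λ)
L = 3.2/(5.4-3.2) = 3.2/2.20
L = 1.4545 passengers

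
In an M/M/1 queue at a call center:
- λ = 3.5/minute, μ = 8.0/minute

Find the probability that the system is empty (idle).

ρ = λ/μ = 3.5/8.0 = 0.4375
P(0) = 1 - ρ = 1 - 0.4375 = 0.5625
The server is idle 56.25% of the time.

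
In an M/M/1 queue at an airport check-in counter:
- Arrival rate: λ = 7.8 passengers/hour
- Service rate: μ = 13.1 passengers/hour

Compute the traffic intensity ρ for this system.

Server utilization: ρ = λ/μ
ρ = 7.8/13.1 = 0.5954
The server is busy 59.54% of the time.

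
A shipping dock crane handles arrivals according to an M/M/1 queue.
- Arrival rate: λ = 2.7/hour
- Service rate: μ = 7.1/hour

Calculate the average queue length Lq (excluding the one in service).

ρ = λ/μ = 2.7/7.1 = 0.3803
For M/M/1: Lq = λ²/(μ(μ-λ))
Lq = 7.29/(7.1 × 4.40)
Lq = 0.2334 containers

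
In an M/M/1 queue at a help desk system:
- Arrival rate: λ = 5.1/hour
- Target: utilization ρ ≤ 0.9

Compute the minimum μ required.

ρ = λ/μ, so μ = λ/ρ
μ ≥ 5.1/0.9 = 5.6667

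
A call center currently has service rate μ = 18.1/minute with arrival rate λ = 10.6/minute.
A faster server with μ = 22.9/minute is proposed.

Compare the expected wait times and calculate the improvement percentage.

System 1: ρ₁ = 10.6/18.1 = 0.5856, W₁ = 1/(18.1-10.6) = 0.13333
System 2: ρ₂ = 10.6/22.9 = 0.4629, W₂ = 1/(22.9-10.6) = 0.081301
Improvement: (W₁-W₂)/W₁ = (0.13333-0.081301)/0.13333 = 39.02%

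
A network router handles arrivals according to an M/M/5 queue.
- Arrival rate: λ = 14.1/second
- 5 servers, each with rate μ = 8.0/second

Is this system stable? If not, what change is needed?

Stability requires ρ = λ/(cμ) < 1
ρ = 14.1/(5 × 8.0) = 14.1/40.00 = 0.3525
Since 0.3525 < 1, the system is STABLE.
The servers are busy 35.25% of the time.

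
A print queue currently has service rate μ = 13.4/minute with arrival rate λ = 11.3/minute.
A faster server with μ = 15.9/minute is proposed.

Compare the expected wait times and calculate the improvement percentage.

System 1: ρ₁ = 11.3/13.4 = 0.8433, W₁ = 1/(13.4-11.3) = 0.4762
System 2: ρ₂ = 11.3/15.9 = 0.7107, W₂ = 1/(15.9-11.3) = 0.2174
Improvement: (W₁-W₂)/W₁ = (0.4762-0.2174)/0.4762 = 54.35%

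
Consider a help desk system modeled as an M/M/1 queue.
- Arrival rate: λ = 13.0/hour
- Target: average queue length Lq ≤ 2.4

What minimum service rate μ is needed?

For M/M/1: Lq = λ²/(μ(μ-λ))
Need Lq ≤ 2.4, i.e. μ(μ-λ) ≥ λ²/2.4
μ² - 13.0μ - 169.00/2.4 ≥ 0  →  μ² - 13.0μ - 70.41667 ≥ 0
Quadratic formula (positive root): μ = [λ + √(λ² + 4×70.41667)]/2
Discriminant: 169.00 + 4×70.41667 = 450.6667, √450.6667 = 21.22891
μ ≥ (13.0 + 21.22891)/2 = 17.1145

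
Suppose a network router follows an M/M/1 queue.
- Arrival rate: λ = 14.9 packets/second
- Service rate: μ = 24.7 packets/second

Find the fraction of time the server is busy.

Server utilization: ρ = λ/μ
ρ = 14.9/24.7 = 0.6032
The server is busy 60.32% of the time.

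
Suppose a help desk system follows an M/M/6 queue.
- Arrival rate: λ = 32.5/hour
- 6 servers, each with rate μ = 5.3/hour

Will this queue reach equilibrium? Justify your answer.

Stability requires ρ = λ/(cμ) < 1
ρ = 32.5/(6 × 5.3) = 32.5/31.80 = 1.0220
Since 1.0220 ≥ 1, the system is UNSTABLE.
Need c > λ/μ = 32.5/5.3 = 6.13.
Minimum servers needed: c = 7.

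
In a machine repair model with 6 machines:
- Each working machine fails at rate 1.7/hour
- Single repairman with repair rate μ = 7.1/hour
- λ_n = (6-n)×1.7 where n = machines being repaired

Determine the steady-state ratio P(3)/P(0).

P(3)/P(0) = ∏_{i=0}^{3-1} λ_i/μ_{i+1}
= (6-0)×1.7/7.1 × (6-1)×1.7/7.1 × (6-2)×1.7/7.1
= 1.6472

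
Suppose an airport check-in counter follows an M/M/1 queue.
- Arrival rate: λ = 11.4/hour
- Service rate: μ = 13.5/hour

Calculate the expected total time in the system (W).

First, compute utilization: ρ = λ/μ = 11.4/13.5 = 0.8444
For M/M/1: W = 1/(μ-λ)
W = 1/(13.5-11.4) = 1/2.10
W = 0.4762 hours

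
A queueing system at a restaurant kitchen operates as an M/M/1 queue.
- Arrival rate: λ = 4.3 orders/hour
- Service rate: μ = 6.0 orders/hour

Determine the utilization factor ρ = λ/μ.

Server utilization: ρ = λ/μ
ρ = 4.3/6.0 = 0.7167
The server is busy 71.67% of the time.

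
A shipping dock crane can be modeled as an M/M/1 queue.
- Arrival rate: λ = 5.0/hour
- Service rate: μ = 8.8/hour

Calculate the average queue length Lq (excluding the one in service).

ρ = λ/μ = 5.0/8.8 = 0.5682
For M/M/1: Lq = λ²/(μ(μ-λ))
Lq = 25.00/(8.8 × 3.80)
Lq = 0.7476 containers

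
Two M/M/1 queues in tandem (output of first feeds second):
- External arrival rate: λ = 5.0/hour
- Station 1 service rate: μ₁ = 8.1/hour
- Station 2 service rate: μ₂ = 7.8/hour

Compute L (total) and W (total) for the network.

By Jackson's theorem, each station behaves as independent M/M/1.
Station 1: ρ₁ = 5.0/8.1 = 0.6173, L₁ = ρ₁/(1-ρ₁) = λ/(μ₁-λ) = 5.0/3.10 = 1.6129
Station 2: ρ₂ = 5.0/7.8 = 0.6410, L₂ = ρ₂/(1-ρ₂) = λ/(μ₂-λ) = 5.0/2.80 = 1.7857
Total: L = L₁ + L₂ = 1.6129 + 1.7857 = 3.3986
W = L/λ = 3.3986/5.0 = 0.6797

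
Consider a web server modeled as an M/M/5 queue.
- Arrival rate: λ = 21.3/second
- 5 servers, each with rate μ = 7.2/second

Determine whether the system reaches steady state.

Stability requires ρ = λ/(cμ) < 1
ρ = 21.3/(5 × 7.2) = 21.3/36.00 = 0.5917
Since 0.5917 < 1, the system is STABLE.
The servers are busy 59.17% of the time.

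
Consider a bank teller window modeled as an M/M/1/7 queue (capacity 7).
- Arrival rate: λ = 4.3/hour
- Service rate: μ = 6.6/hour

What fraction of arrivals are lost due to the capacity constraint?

ρ = λ/μ = 4.3/6.6 = 0.651515
P₀ = (1-ρ)/(1-ρ^(K+1)) = (1-0.651515)/(1-0.651515^8) = 0.3485/0.9675 = 0.3602
P_K = P₀×ρ^K = 0.3602 × 0.651515^7 = 0.3602 × 0.04983 = 0.01795
Blocking probability = 1.79%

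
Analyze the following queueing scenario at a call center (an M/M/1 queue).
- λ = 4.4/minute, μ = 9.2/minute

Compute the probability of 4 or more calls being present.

ρ = λ/μ = 4.4/9.2 = 0.47826
P(N ≥ n) = ρⁿ
P(N ≥ 4) = 0.47826^4
P(N ≥ 4) = 0.05232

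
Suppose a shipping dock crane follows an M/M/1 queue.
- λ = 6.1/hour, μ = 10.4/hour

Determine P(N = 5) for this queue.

ρ = λ/μ = 6.1/10.4 = 0.5865
P(n) = (1-ρ)ρⁿ
P(5) = (1-0.5865) × 0.5865^5
P(5) = 0.4135 × 0.06940
P(5) = 0.02870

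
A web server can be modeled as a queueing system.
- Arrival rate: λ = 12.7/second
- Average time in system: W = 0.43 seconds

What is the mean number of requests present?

Little's Law: L = λW
L = 12.7 × 0.43 = 5.4610 requests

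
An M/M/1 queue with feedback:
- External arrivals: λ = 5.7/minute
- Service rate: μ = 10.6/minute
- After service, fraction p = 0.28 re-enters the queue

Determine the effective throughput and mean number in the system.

Effective arrival rate: λ_eff = λ/(1-p) = 5.7/(1-0.28) = 5.7/0.72 = 7.916667
ρ = λ_eff/μ = 7.916667/10.6 = 0.746855
L = ρ/(1-ρ) = 0.746855/(1-0.746855) = 2.9503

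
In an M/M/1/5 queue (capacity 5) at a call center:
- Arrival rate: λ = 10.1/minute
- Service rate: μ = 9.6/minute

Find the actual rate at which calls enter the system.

ρ = λ/μ = 10.1/9.6 = 1.0521
P₀ = (1-ρ)/(1-ρ^(K+1)) = (1-1.0521)/(1-1.0521^6) = -0.05210/-0.3563 = 0.1462
P_K = P₀×ρ^K = 0.1462 × 1.0521^5 = 0.1462 × 1.2891 = 0.1885
λ_eff = λ(1-P_K) = 10.1 × (1 - 0.18851) = 10.1 × 0.81149 = 8.1960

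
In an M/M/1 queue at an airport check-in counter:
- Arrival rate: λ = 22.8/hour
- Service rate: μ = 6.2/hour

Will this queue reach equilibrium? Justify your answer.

Stability requires ρ = λ/(cμ) < 1
ρ = 22.8/(1 × 6.2) = 22.8/6.20 = 3.6774
Since 3.6774 ≥ 1, the system is UNSTABLE.
Queue grows without bound. Need μ > λ = 22.8.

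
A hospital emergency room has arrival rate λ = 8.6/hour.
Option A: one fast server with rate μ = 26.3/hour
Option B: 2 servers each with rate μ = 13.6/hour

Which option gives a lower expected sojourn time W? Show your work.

Option A: single server μ = 26.3 (M/M/1)
  ρ_A = 8.6/26.3 = 0.3270
  W_A = 1/(μ-λ) = 1/(26.3-8.6) = 1/17.70 = 0.05650

Option B: 2 servers μ = 13.6 (M/M/2)
  ρ_B = λ/(cμ) = 8.6/(2×13.6) = 0.3162
  Offered load a = λ/μ = cρ = 8.6/13.6 = 0.6324
  P₀ = [ Σₙ₌₀^1 aⁿ/n! + a^2/(2!(1-ρ)) ]⁻¹
  Σ = a^0/0! + a^1/1! = 1.0000 + 0.6324 = 1.6324
  a^2/(2!(1-ρ)) = 0.3999/(2 × 0.6838) = 0.2924
  P₀ = 1/(1.63235 + 0.292378) = 0.5196
  Lq = P₀·a^2·ρ / (2!(1-ρ)²) = 0.51955 × 0.39987 × 0.31618 / (2 × 0.46761) = 0.07024
  Wq_B = Lq/λ = 0.07024/8.6 = 0.008167
  W_B = Wq_B + 1/μ = 0.008167 + 0.07353 = 0.08170

Since W_A = 0.05650 < W_B = 0.08170, Option A (single fast server) has the shorter time in system.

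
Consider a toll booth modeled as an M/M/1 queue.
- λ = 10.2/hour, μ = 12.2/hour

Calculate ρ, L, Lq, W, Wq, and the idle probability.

Step 1: ρ = λ/μ = 10.2/12.2 = 0.8361
Step 2: L = λ/(μ-λ) = 10.2/2.00 = 5.1000
Step 3: Lq = λ²/(μ(μ-λ)) = 104.04/(12.2×2.00) = 4.2639
Step 4: W = 1/(μ-λ) = 1/2.00 = 0.5000
Step 5: Wq = λ/(μ(μ-λ)) = 10.2/(12.2×2.00) = 0.4180
Step 6: P(0) = 1-ρ = 0.1639
Verify: L = λW = 10.2×0.5000 = 5.1000 ✔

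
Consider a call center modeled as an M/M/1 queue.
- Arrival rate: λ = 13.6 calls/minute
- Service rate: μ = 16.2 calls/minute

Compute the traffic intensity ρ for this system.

Server utilization: ρ = λ/μ
ρ = 13.6/16.2 = 0.8395
The server is busy 83.95% of the time.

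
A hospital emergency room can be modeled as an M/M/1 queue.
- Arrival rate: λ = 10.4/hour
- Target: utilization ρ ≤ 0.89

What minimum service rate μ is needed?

ρ = λ/μ, so μ = λ/ρ
μ ≥ 10.4/0.89 = 11.6854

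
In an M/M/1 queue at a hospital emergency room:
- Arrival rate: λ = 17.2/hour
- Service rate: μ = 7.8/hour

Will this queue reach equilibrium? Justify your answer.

Stability requires ρ = λ/(cμ) < 1
ρ = 17.2/(1 × 7.8) = 17.2/7.80 = 2.2051
Since 2.2051 ≥ 1, the system is UNSTABLE.
Queue grows without bound. Need μ > λ = 17.2.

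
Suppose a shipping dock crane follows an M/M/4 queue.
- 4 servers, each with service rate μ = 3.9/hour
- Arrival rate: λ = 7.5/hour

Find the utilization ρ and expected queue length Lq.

Traffic intensity: ρ = λ/(cμ) = 7.5/(4×3.9) = 0.4808
Since ρ = 0.4808 < 1, system is stable.
Offered load a = λ/μ = cρ = 7.5/3.9 = 1.9231
P₀ = [ Σₙ₌₀^3 aⁿ/n! + a^4/(4!(1-ρ)) ]⁻¹
Σ = a^0/0! + a^1/1! + a^2/2! + a^3/3! = 1.0000 + 1.9231 + 1.8491 + 1.1853 = 5.9575
a^4/(4!(1-ρ)) = 13.6769/(24 × 0.51923) = 1.0975
P₀ = 1/(5.9575 + 1.0975) = 0.1417
Lq = P₀·a^4·ρ / (4!(1-ρ)²) = 0.1417 × 13.6769 × 0.4808 / (24 × 0.2696) = 0.1440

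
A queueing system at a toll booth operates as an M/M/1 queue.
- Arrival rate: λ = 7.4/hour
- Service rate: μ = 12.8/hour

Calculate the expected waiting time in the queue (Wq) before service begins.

First, compute utilization: ρ = λ/μ = 7.4/12.8 = 0.5781
For M/M/1: Wq = λ/(μ(μ-λ))
Wq = 7.4/(12.8 × (12.8-7.4))
Wq = 7.4/(12.8 × 5.40)
Wq = 0.1071 hours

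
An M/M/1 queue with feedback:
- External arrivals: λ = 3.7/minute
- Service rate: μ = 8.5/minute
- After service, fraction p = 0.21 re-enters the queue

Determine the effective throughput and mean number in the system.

Effective arrival rate: λ_eff = λ/(1-p) = 3.7/(1-0.21) = 3.7/0.79 = 4.6835
ρ = λ_eff/μ = 4.6835/8.5 = 0.5510
L = ρ/(1-ρ) = 0.5510/(1-0.5510) = 1.2272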